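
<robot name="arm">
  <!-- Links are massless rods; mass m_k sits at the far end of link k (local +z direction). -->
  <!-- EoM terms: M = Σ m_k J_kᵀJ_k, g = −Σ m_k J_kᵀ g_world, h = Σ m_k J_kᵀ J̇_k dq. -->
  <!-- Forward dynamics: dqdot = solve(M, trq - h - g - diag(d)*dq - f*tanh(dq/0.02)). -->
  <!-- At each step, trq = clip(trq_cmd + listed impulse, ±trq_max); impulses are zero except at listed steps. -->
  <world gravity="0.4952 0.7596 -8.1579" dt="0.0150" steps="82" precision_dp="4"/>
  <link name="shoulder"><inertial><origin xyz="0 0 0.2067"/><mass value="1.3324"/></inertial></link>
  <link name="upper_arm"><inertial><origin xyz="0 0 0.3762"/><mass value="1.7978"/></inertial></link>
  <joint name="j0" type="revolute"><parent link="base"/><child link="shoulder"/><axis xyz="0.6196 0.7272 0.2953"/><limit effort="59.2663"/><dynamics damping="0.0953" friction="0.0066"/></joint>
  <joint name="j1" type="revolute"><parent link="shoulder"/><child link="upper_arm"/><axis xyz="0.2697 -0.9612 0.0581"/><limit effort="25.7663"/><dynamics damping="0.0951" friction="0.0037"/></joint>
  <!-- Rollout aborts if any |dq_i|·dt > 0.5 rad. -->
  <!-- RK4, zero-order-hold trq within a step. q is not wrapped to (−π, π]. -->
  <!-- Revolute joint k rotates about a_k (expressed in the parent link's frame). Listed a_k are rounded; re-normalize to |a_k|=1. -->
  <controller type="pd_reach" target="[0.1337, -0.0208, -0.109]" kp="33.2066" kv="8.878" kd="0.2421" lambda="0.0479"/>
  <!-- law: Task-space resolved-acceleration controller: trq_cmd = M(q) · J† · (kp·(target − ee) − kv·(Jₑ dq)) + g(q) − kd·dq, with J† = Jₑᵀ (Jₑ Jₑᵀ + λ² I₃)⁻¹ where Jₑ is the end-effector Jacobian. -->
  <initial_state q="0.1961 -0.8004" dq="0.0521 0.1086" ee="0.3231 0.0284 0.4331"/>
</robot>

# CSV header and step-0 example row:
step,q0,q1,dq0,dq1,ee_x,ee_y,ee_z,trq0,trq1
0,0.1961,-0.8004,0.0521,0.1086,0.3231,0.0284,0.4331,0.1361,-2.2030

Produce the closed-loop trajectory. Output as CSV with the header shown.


step,q0,q1,dq0,dq1,ee_x,ee_y,ee_z,trq0,trq1
1,0.1960,-0.8025,-0.0649,-0.3860,0.3235,0.0287,0.4325,-0.3531,-1.1925
2,0.1943,-0.8114,-0.1575,-0.7998,0.3248,0.0299,0.4302,-0.8056,-0.3372
3,0.1914,-0.8260,-0.2346,-1.1503,0.3270,0.0318,0.4265,-1.2209,0.3909
4,0.1874,-0.8455,-0.3022,-1.4505,0.3297,0.0344,0.4215,-1.6009,1.0146
5,0.1824,-0.8692,-0.3649,-1.7112,0.3329,0.0375,0.4154,-1.9479,1.5526
6,0.1764,-0.8966,-0.4264,-1.9406,0.3365,0.0410,0.4082,-2.2643,2.0198
7,0.1696,-0.9272,-0.4895,-2.1457,0.3402,0.0447,0.4001,-2.5529,2.4285
8,0.1617,-0.9608,-0.5569,-2.3320,0.3439,0.0487,0.3910,-2.8166,2.7889
9,0.1528,-0.9971,-0.6309,-2.5039,0.3476,0.0528,0.3811,-3.0578,3.1089
10,0.1428,-1.0358,-0.7137,-2.6654,0.3512,0.0569,0.3705,-3.2793,3.3951
11,0.1314,-1.0770,-0.8075,-2.8194,0.3544,0.0611,0.3590,-3.4837,3.6530
12,0.1185,-1.1204,-0.9146,-2.9686,0.3573,0.0651,0.3469,-3.6730,3.8867
13,0.1038,-1.1660,-1.0370,-3.1150,0.3597,0.0690,0.3342,-3.8495,4.0997
14,0.0873,-1.2138,-1.1768,-3.2601,0.3616,0.0726,0.3208,-4.0142,4.2948
15,0.0684,-1.2637,-1.3356,-3.4047,0.3628,0.0759,0.3069,-4.1670,4.4741
16,0.0471,-1.3159,-1.5139,-3.5487,0.3634,0.0788,0.2926,-4.3053,4.6392
17,0.0229,-1.3702,-1.7108,-3.6906,0.3632,0.0811,0.2778,-4.4223,4.7912
18,-0.0043,-1.4266,-1.9219,-3.8270,0.3622,0.0827,0.2628,-4.5048,4.9305
19,-0.0348,-1.4849,-2.1386,-3.9520,0.3603,0.0834,0.2475,-4.5324,5.0572
20,-0.0684,-1.5450,-2.3462,-4.0570,0.3577,0.0832,0.2322,-4.4799,5.1706
21,-0.1049,-1.6064,-2.5240,-4.1310,0.3543,0.0818,0.2169,-4.3256,5.2701
22,-0.1438,-1.6686,-2.6481,-4.1631,0.3501,0.0793,0.2018,-4.0655,5.3556
23,-0.1839,-1.7310,-2.6977,-4.1457,0.3455,0.0756,0.1871,-3.7226,5.4274
24,-0.2241,-1.7926,-2.6624,-4.0776,0.3403,0.0709,0.1727,-3.3420,5.4865
25,-0.2631,-1.8530,-2.5458,-3.9647,0.3349,0.0652,0.1588,-2.9731,5.5335
26,-0.2999,-1.9113,-2.3630,-3.8179,0.3293,0.0587,0.1454,-2.6526,5.5687
27,-0.3336,-1.9673,-2.1352,-3.6493,0.3235,0.0518,0.1325,-2.3977,5.5917
28,-0.3638,-2.0207,-1.8831,-3.4697,0.3178,0.0446,0.1200,-2.2099,5.6022
29,-0.3900,-2.0714,-1.6241,-3.2874,0.3120,0.0374,0.1080,-2.0813,5.6002
30,-0.4124,-2.1193,-1.3703,-3.1076,0.3062,0.0302,0.0964,-2.0005,5.5861
31,-0.4312,-2.1646,-1.1299,-2.9338,0.3004,0.0232,0.0851,-1.9560,5.5606
32,-0.4464,-2.2073,-0.9072,-2.7676,0.2947,0.0166,0.0742,-1.9376,5.5243
33,-0.4585,-2.2477,-0.7043,-2.6097,0.2890,0.0102,0.0637,-1.9370,5.4783
34,-0.4677,-2.2857,-0.5218,-2.4603,0.2834,0.0043,0.0534,-1.9478,5.4235
35,-0.4742,-2.3215,-0.3592,-2.3189,0.2777,-0.0012,0.0436,-1.9652,5.3607
36,-0.4785,-2.3553,-0.2153,-2.1853,0.2722,-0.0063,0.0341,-1.9858,5.2908
37,-0.4808,-2.3871,-0.0890,-2.0588,0.2666,-0.0109,0.0249,-2.0070,5.2144
38,-0.4813,-2.4171,0.0210,-1.9392,0.2612,-0.0152,0.0161,-2.0267,5.1325
39,-0.4803,-2.4454,0.1149,-1.8263,0.2558,-0.0190,0.0076,-2.0424,5.0456
40,-0.4779,-2.4720,0.1959,-1.7190,0.2505,-0.0225,-0.0004,-2.0554,4.9544
41,-0.4745,-2.4970,0.2653,-1.6171,0.2453,-0.0256,-0.0082,-2.0651,4.8595
42,-0.4700,-2.5205,0.3241,-1.5201,0.2402,-0.0284,-0.0155,-2.0715,4.7616
43,-0.4648,-2.5426,0.3735,-1.4278,0.2352,-0.0308,-0.0225,-2.0745,4.6612
44,-0.4589,-2.5634,0.4145,-1.3401,0.2303,-0.0330,-0.0292,-2.0743,4.5589
45,-0.4524,-2.5829,0.4480,-1.2565,0.2256,-0.0349,-0.0354,-2.0709,4.4554
46,-0.4455,-2.6011,0.4747,-1.1771,0.2210,-0.0365,-0.0414,-2.0646,4.3510
47,-0.4382,-2.6182,0.4954,-1.1016,0.2165,-0.0379,-0.0470,-2.0558,4.2465
48,-0.4307,-2.6342,0.5108,-1.0298,0.2122,-0.0392,-0.0523,-2.0446,4.1422
49,-0.4229,-2.6492,0.5215,-0.9617,0.2081,-0.0402,-0.0573,-2.0315,4.0387
50,-0.4150,-2.6631,0.5281,-0.8971,0.2041,-0.0411,-0.0620,-2.0167,3.9362
51,-0.4071,-2.6761,0.5311,-0.8359,0.2003,-0.0418,-0.0664,-2.0004,3.8353
52,-0.3991,-2.6882,0.5309,-0.7779,0.1967,-0.0423,-0.0705,-1.9831,3.7362
53,-0.3912,-2.6995,0.5279,-0.7231,0.1932,-0.0428,-0.0743,-1.9648,3.6392
54,-0.3833,-2.7099,0.5226,-0.6713,0.1899,-0.0431,-0.0779,-1.9459,3.5446
55,-0.3755,-2.7196,0.5153,-0.6224,0.1868,-0.0434,-0.0813,-1.9265,3.4527
56,-0.3679,-2.7286,0.5062,-0.5764,0.1838,-0.0436,-0.0844,-1.9069,3.3635
57,-0.3604,-2.7370,0.4958,-0.5331,0.1810,-0.0437,-0.0874,-1.8872,3.2773
58,-0.3530,-2.7446,0.4842,-0.4923,0.1783,-0.0437,-0.0901,-1.8676,3.1942
59,-0.3458,-2.7518,0.4716,-0.4541,0.1758,-0.0437,-0.0927,-1.8482,3.1143
60,-0.3389,-2.7583,0.4583,-0.4182,0.1735,-0.0436,-0.0950,-1.8291,3.0375
61,-0.3321,-2.7643,0.4445,-0.3846,0.1713,-0.0435,-0.0973,-1.8104,2.9641
62,-0.3255,-2.7699,0.4302,-0.3532,0.1692,-0.0433,-0.0993,-1.7921,2.8938
63,-0.3192,-2.7749,0.4157,-0.3238,0.1673,-0.0432,-0.1012,-1.7745,2.8269
64,-0.3131,-2.7796,0.4010,-0.2964,0.1654,-0.0430,-0.1030,-1.7574,2.7631
65,-0.3071,-2.7838,0.3863,-0.2709,0.1638,-0.0427,-0.1047,-1.7409,2.7025
66,-0.3015,-2.7877,0.3716,-0.2471,0.1622,-0.0425,-0.1062,-1.7252,2.6450
67,-0.2960,-2.7913,0.3571,-0.2250,0.1607,-0.0422,-0.1076,-1.7101,2.5906
68,-0.2907,-2.7945,0.3427,-0.2045,0.1594,-0.0420,-0.1089,-1.6957,2.5391
69,-0.2857,-2.7974,0.3286,-0.1855,0.1581,-0.0417,-0.1102,-1.6820,2.4905
70,-0.2809,-2.8001,0.3148,-0.1678,0.1569,-0.0414,-0.1113,-1.6690,2.4447
71,-0.2763,-2.8025,0.3013,-0.1515,0.1558,-0.0411,-0.1124,-1.6567,2.4015
72,-0.2718,-2.8046,0.2881,-0.1365,0.1549,-0.0408,-0.1134,-1.6451,2.3610
73,-0.2676,-2.8066,0.2754,-0.1226,0.1539,-0.0405,-0.1143,-1.6342,2.3229
74,-0.2636,-2.8083,0.2630,-0.1098,0.1531,-0.0402,-0.1151,-1.6239,2.2871
75,-0.2597,-2.8099,0.2510,-0.0981,0.1523,-0.0399,-0.1159,-1.6142,2.2536
76,-0.2561,-2.8113,0.2395,-0.0873,0.1516,-0.0396,-0.1166,-1.6052,2.2223
77,-0.2525,-2.8125,0.2284,-0.0774,0.1509,-0.0393,-0.1173,-1.5967,2.1930
78,-0.2492,-2.8136,0.2177,-0.0683,0.1503,-0.0391,-0.1180,-1.5888,2.1656
79,-0.2460,-2.8146,0.2074,-0.0600,0.1498,-0.0388,-0.1185,-1.5814,2.1401
80,-0.2430,-2.8154,0.1975,-0.0524,0.1493,-0.0385,-0.1191,-1.5745,2.1163
81,-0.2401,-2.8161,0.1880,-0.0455,0.1488,-0.0382,-0.1196,-1.5682,2.0941
82,-0.2373,-2.8168,0.1790,-0.0393,0.1484,-0.0380,-0.1200,,


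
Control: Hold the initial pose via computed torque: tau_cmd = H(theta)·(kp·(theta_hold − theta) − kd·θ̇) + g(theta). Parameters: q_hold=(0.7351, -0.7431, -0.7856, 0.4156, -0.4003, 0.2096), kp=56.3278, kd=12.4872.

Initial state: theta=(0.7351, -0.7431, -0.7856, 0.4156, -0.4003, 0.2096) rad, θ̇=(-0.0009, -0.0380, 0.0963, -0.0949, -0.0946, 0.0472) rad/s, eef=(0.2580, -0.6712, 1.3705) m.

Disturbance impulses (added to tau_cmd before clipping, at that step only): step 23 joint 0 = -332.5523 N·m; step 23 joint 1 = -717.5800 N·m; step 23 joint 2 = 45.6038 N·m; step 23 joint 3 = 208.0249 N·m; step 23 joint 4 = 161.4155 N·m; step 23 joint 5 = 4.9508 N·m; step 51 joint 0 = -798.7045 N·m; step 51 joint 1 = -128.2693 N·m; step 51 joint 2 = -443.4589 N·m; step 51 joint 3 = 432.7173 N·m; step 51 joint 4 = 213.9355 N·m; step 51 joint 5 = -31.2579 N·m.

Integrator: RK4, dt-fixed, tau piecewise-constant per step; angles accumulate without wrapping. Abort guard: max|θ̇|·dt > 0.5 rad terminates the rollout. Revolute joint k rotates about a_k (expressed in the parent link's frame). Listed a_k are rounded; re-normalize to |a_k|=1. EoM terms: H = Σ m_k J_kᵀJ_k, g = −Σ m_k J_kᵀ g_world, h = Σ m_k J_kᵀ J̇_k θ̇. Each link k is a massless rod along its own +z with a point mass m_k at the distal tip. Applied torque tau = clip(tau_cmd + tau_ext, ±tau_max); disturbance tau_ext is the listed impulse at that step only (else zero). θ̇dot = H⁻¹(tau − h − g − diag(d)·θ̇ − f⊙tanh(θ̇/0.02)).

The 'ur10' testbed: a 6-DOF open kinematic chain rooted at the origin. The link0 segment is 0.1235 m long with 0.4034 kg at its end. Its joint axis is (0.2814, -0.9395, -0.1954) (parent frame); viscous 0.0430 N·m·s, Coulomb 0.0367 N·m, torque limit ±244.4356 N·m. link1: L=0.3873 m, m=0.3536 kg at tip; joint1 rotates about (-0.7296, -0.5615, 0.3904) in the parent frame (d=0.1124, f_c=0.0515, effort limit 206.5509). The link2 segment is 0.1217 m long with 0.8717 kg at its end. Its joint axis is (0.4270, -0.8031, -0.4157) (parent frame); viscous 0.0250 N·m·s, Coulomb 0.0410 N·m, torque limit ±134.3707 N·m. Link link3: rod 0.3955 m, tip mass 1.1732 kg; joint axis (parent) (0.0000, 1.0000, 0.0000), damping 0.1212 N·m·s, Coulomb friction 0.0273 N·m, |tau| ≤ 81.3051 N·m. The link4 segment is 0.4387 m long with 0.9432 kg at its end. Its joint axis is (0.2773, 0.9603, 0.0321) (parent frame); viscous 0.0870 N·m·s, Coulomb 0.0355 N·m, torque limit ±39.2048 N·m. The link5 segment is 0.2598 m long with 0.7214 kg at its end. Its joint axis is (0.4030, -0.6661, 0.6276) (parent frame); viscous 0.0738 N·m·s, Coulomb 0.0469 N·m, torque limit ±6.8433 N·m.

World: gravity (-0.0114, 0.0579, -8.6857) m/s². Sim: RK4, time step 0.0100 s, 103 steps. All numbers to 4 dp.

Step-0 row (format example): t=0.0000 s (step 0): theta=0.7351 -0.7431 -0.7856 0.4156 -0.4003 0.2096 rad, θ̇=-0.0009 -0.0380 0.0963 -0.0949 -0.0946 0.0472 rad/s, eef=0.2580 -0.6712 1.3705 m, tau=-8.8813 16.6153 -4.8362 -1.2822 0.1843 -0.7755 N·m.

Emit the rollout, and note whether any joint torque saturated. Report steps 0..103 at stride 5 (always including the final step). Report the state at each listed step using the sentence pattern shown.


t=0.0500 s (step 5): theta=0.7351 -0.7445 -0.7822 0.4120 -0.4034 0.2101 rad, θ̇=0.0020 -0.0194 0.0393 -0.0556 -0.0307 0.0029 rad/s, eef=0.2513 -0.6774 1.3708 m, tau=-6.7437 16.3121 -3.0588 -2.7942 -0.5280 -0.6131 N·m.
t=0.1000 s (step 10): theta=0.7352 -0.7451 -0.7811 0.4101 -0.4041 0.2102 rad, θ̇=0.0023 -0.0053 0.0117 -0.0171 -0.0038 0.0007 rad/s, eef=0.2486 -0.6799 1.3709 m, tau=-5.1823 16.0902 -1.7740 -3.8967 -1.0390 -0.5023 N·m.
t=0.1500 s (step 15): theta=0.7353 -0.7452 -0.7809 0.4099 -0.4040 0.2102 rad, θ̇=0.0007 0.0020 -0.0035 0.0055 0.0044 -0.0007 rad/s, eef=0.2482 -0.6803 1.3709 m, tau=-4.0940 15.9410 -0.8947 -4.6563 -1.3856 -0.4276 N·m.
t=0.2000 s (step 20): theta=0.7353 -0.7450 -0.7813 0.4105 -0.4037 0.2102 rad, θ̇=-0.0012 0.0053 -0.0109 0.0152 0.0074 -0.0013 rad/s, eef=0.2491 -0.6795 1.3709 m, tau=-3.3726 15.8434 -0.3237 -5.1527 -1.6121 -0.3793 N·m.
t=0.2500 s (step 25): theta=0.6474 -0.6271 -0.4125 0.7791 -0.5839 0.1234 rad, θ̇=-5.8489 6.5159 20.6380 19.4732 -9.2936 -5.6253 rad/s, eef=0.2557 -0.6870 1.3652 m, tau=23.0122 42.1963 -2.7435 -19.2136 -8.0980 -0.7074 N·m.
t=0.3000 s (step 30): theta=0.4394 -0.4510 0.2015 1.2860 -0.7853 -0.0752 rad, θ̇=-2.4850 1.5675 6.3297 4.2734 -0.9809 -2.1902 rad/s, eef=0.2781 -0.7141 1.3356 m, tau=10.4677 26.1900 0.9055 -16.2581 -5.5414 -0.1239 N·m.
t=0.3500 s (step 35): theta=0.3718 -0.4180 0.3536 1.3683 -0.7840 -0.1229 rad, θ̇=-0.4459 -0.0159 0.4930 -0.2678 0.6491 -0.0492 rad/s, eef=0.2967 -0.7317 1.3239 m, tau=7.1351 20.8854 2.0320 -13.8421 -4.5953 0.0833 N·m.
t=0.4000 s (step 40): theta=0.3763 -0.4374 0.3067 1.3041 -0.7395 -0.1124 rad, θ̇=0.5048 -0.6730 -2.0225 -2.0559 1.0577 0.3477 rad/s, eef=0.3135 -0.7411 1.3260 m, tau=4.1538 21.1212 1.4940 -12.0006 -4.5646 0.1989 N·m.
t=0.4500 s (step 45): theta=0.4129 -0.4786 0.1771 1.1812 -0.6827 -0.0940 rad, θ̇=0.8923 -0.9266 -2.9817 -2.7257 1.1827 0.3613 rad/s, eef=0.3280 -0.7438 1.3335 m, tau=2.3780 22.3239 0.9565 -10.9465 -4.7065 0.2731 N·m.
t=0.5000 s (step 50): theta=0.4601 -0.5259 0.0231 1.0430 -0.6247 -0.0776 rad, θ̇=0.9629 -0.9376 -3.0831 -2.7203 1.1081 0.2948 rad/s, eef=0.3382 -0.7404 1.3418 m, tau=1.8812 22.6665 1.0118 -10.4991 -4.7064 0.3257 N·m.
t=0.5500 s (step 55): theta=0.5389 -0.6715 -0.3844 0.6512 -0.5236 -0.0029 rad, θ̇=1.2827 -2.9901 -8.3281 -8.3591 2.1831 0.6532 rad/s, eef=0.3584 -0.7273 1.3594 m, tau=29.5903 37.3081 14.5296 -20.9635 -9.8331 1.1446 N·m.
t=0.6000 s (step 60): theta=0.5810 -0.7710 -0.6769 0.3624 -0.4498 -0.0003 rad, θ̇=0.5806 -1.1515 -3.7307 -3.4539 0.8221 -0.0610 rad/s, eef=0.3665 -0.7136 1.3647 m, tau=18.3737 30.1071 8.3864 -15.2493 -6.7923 0.5921 N·m.
t=0.6500 s (step 65): theta=0.6068 -0.8036 -0.7956 0.2655 -0.4287 0.0020 rad, θ̇=0.4867 -0.2781 -1.3253 -0.7827 0.1420 0.1447 rad/s, eef=0.3588 -0.7023 1.3662 m, tau=8.6414 23.7757 4.2565 -10.1423 -4.0956 0.2124 N·m.
t=0.7000 s (step 70): theta=0.6307 -0.8075 -0.8334 0.2559 -0.4266 0.0137 rad, θ̇=0.4701 0.0568 -0.3768 0.1750 0.0123 0.3054 rad/s, eef=0.3438 -0.6922 1.3683 m, tau=2.3155 18.9766 2.0916 -7.0319 -2.4087 0.0287 N·m.
t=0.7500 s (step 75): theta=0.6533 -0.8016 -0.8433 0.2715 -0.4252 0.0304 rad, θ̇=0.4301 0.1626 -0.0601 0.4045 0.0410 0.3488 rad/s, eef=0.3269 -0.6835 1.3708 m, tau=-1.4575 15.9185 0.9509 -5.2968 -1.4645 -0.0647 N·m.
t=0.8000 s (step 80): theta=0.6734 -0.7930 -0.8436 0.2919 -0.4221 0.0477 rad, θ̇=0.3735 0.1709 0.0134 0.3790 0.0868 0.3400 rad/s, eef=0.3109 -0.6764 1.3733 m, tau=-3.5294 14.2651 0.3554 -4.4288 -1.0043 -0.1167 N·m.
t=0.8500 s (step 85): theta=0.6905 -0.7850 -0.8428 0.3088 -0.4171 0.0640 rad, θ̇=0.3097 0.1457 0.0197 0.2995 0.1084 0.3094 rad/s, eef=0.2971 -0.6710 1.3751 m, tau=-4.5122 13.5921 0.0486 -4.0773 -0.8427 -0.1495 N·m.
t=0.9000 s (step 90): theta=0.7044 -0.7785 -0.8417 0.3221 -0.4117 0.0785 rad, θ̇=0.2451 0.1166 0.0246 0.2363 0.1026 0.2699 rad/s, eef=0.2859 -0.6671 1.3764 m, tau=-4.8199 13.5076 -0.0928 -4.0316 -0.8550 -0.1712 N·m.
t=0.9500 s (step 95): theta=0.7152 -0.7734 -0.8404 0.3326 -0.4070 0.0909 rad, θ̇=0.1863 0.0892 0.0287 0.1870 0.0850 0.2305 rad/s, eef=0.2773 -0.6645 1.3770 m, tau=-4.7402 13.7349 -0.1359 -4.1508 -0.9571 -0.1861 N·m.
t=1.0000 s (step 100): theta=0.7232 -0.7695 -0.8389 0.3409 -0.4033 0.1016 rad, θ̇=0.1364 0.0660 0.0316 0.1486 0.0643 0.1946 rad/s, eef=0.2709 -0.6629 1.3772 m, tau=-4.4660 14.0946 -0.1241 -4.3432 -1.0951 -0.1967 N·m.
t=1.0300 s (step 103): theta=0.7269 -0.7677 -0.8380 0.3451 -0.4015 0.1071 rad, θ̇=0.1111 0.0543 0.0328 0.1296 0.0525 0.1752 rad/s, eef=0.2681 -0.6624 1.3772 m.
any joint saturated: yes


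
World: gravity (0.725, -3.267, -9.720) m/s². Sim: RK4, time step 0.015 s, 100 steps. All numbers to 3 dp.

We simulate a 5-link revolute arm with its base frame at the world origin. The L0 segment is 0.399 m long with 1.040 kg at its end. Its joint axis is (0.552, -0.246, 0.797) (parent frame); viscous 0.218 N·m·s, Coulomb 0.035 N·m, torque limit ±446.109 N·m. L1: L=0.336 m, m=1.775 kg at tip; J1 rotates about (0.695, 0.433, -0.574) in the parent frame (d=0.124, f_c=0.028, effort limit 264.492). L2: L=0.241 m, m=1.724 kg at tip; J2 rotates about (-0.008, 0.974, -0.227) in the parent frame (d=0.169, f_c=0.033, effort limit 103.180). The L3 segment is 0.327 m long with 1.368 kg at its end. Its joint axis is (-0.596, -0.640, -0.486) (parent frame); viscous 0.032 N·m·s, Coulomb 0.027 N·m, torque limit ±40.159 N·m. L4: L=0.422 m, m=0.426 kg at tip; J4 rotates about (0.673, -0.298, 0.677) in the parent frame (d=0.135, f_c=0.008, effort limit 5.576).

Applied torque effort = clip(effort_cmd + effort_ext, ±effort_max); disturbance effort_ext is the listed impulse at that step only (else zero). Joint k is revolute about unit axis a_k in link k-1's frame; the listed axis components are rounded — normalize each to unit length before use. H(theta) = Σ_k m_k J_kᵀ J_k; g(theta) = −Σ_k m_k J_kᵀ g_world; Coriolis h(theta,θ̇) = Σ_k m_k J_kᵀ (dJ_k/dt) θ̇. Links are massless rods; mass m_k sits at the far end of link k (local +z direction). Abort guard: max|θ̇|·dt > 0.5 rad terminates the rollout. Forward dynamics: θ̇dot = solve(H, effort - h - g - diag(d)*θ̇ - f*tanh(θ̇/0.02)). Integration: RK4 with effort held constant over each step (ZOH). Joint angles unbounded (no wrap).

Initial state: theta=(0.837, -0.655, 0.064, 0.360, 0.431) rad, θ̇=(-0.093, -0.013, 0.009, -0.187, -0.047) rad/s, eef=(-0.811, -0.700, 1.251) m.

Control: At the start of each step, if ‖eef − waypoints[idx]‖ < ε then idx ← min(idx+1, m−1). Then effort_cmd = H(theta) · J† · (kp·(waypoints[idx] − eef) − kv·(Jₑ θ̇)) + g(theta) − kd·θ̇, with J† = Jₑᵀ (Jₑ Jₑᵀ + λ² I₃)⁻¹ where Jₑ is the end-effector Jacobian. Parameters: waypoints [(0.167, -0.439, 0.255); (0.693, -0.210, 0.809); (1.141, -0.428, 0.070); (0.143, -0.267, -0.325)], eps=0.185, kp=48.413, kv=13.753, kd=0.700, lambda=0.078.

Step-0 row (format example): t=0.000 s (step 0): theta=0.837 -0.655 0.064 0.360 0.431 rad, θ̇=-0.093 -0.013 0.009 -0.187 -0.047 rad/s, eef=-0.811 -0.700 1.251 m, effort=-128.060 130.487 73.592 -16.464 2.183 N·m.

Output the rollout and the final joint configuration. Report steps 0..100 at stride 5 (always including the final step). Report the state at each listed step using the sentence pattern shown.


t=0.075 s (step 5): theta=0.657 -0.185 -0.210 0.734 0.685 rad, θ̇=-5.275 12.918 -9.569 3.723 4.191 rad/s, eef=-0.745 -0.648 1.223 m, effort=56.571 50.888 12.198 -9.823 -0.085 N·m.
t=0.150 s (step 10): theta=0.333 0.834 -0.622 0.997 1.190 rad, θ̇=0.700 8.222 0.735 9.191 2.073 rad/s, eef=-0.517 -0.489 1.238 m, effort=96.969 34.867 -8.898 -23.208 4.434 N·m.
t=0.225 s (step 15): theta=0.661 1.271 -0.756 1.571 0.882 rad, θ̇=6.222 4.909 -4.871 4.564 -4.768 rad/s, eef=-0.232 -0.423 1.177 m, effort=-37.150 -40.575 -16.553 -5.067 5.223 N·m.
t=0.300 s (step 20): theta=1.107 1.628 -1.168 1.717 0.788 rad, θ̇=5.522 4.500 -5.239 -0.105 0.383 rad/s, eef=-0.054 -0.510 0.996 m, effort=-42.540 -28.241 -13.641 4.612 -0.434 N·m.
t=0.375 s (step 25): theta=1.494 1.934 -1.498 1.659 0.852 rad, θ̇=4.878 3.562 -3.568 -0.949 1.143 rad/s, eef=0.051 -0.585 0.844 m, effort=-26.028 -15.702 -12.234 6.342 -1.247 N·m.
t=0.450 s (step 30): theta=1.846 2.155 -1.718 1.610 0.939 rad, θ̇=4.510 2.301 -2.365 -0.274 1.133 rad/s, eef=0.133 -0.616 0.724 m, effort=-15.634 -10.543 -10.846 5.500 -1.422 N·m.
t=0.525 s (step 35): theta=2.170 2.284 -1.865 1.616 1.013 rad, θ̇=4.104 1.183 -1.626 0.396 0.848 rad/s, eef=0.196 -0.612 0.628 m, effort=-8.906 -7.482 -8.601 4.544 -1.435 N·m.
t=0.600 s (step 40): theta=2.460 2.342 -1.971 1.659 1.066 rad, θ̇=3.620 0.438 -1.254 0.716 0.570 rad/s, eef=0.238 -0.591 0.552 m, effort=-3.926 -5.136 -5.731 4.105 -1.455 N·m.
t=0.675 s (step 45): theta=2.712 2.358 -2.059 1.716 1.101 rad, θ̇=3.093 0.044 -1.108 0.749 0.369 rad/s, eef=0.260 -0.564 0.491 m, effort=0.097 -3.385 -2.881 4.151 -1.478 N·m.
t=0.750 s (step 50): theta=2.924 2.355 -2.140 1.768 1.123 rad, θ̇=2.567 -0.098 -1.056 0.623 0.243 rad/s, eef=0.267 -0.539 0.441 m, effort=3.408 -2.217 -0.500 4.508 -1.490 N·m.
t=0.825 s (step 55): theta=3.098 2.347 -2.217 1.808 1.138 rad, θ̇=2.079 -0.115 -1.009 0.459 0.165 rad/s, eef=0.265 -0.518 0.401 m, effort=6.070 -1.538 1.298 4.964 -1.483 N·m.
t=0.900 s (step 60): theta=3.243 2.360 -2.245 1.855 1.135 rad, θ̇=1.857 0.722 0.911 1.021 -0.355 rad/s, eef=0.279 -0.491 0.391 m, effort=15.906 3.805 12.253 9.926 -2.762 N·m.
t=0.975 s (step 65): theta=3.361 2.425 -2.109 1.931 1.100 rad, θ̇=1.186 0.842 2.473 0.828 -0.515 rad/s, eef=0.354 -0.437 0.450 m, effort=7.528 -1.989 3.626 4.231 -1.482 N·m.
t=1.050 s (step 70): theta=3.414 2.473 -1.910 1.970 1.061 rad, θ̇=0.254 0.424 2.641 0.255 -0.537 rad/s, eef=0.434 -0.378 0.518 m, effort=5.144 -4.566 0.881 2.105 -1.132 N·m.
t=1.125 s (step 75): theta=3.404 2.491 -1.730 1.975 1.018 rad, θ̇=-0.483 0.092 2.123 -0.085 -0.592 rad/s, eef=0.500 -0.328 0.573 m, effort=6.648 -5.482 1.004 1.590 -1.066 N·m.
t=1.200 s (step 80): theta=3.348 2.491 -1.592 1.963 0.972 rad, θ̇=-0.998 -0.066 1.578 -0.211 -0.642 rad/s, eef=0.549 -0.292 0.612 m, effort=9.490 -5.653 1.807 1.707 -1.102 N·m.
t=1.275 s (step 85): theta=3.259 2.484 -1.489 1.946 0.922 rad, θ̇=-1.340 -0.133 1.200 -0.216 -0.672 rad/s, eef=0.586 -0.271 0.640 m, effort=12.201 -5.811 2.335 2.016 -1.163 N·m.
t=1.350 s (step 90): theta=3.155 2.476 -1.410 1.929 0.885 rad, θ̇=-0.948 0.318 0.727 -0.549 1.254 rad/s, eef=0.617 -0.260 0.655 m, effort=43.876 -1.314 12.943 -0.009 1.433 N·m.
t=1.425 s (step 95): theta=3.162 2.549 -1.410 1.820 1.045 rad, θ̇=0.906 1.197 -0.545 -1.976 2.288 rad/s, eef=0.695 -0.270 0.613 m, effort=31.734 -8.792 6.074 2.665 -0.661 N·m.
t=1.500 s (step 100): theta=3.263 2.604 -1.466 1.674 1.192 rad, θ̇=1.660 0.094 -0.842 -1.781 1.519 rad/s, eef=0.786 -0.274 0.551 m.
final theta (rad): 3.263 2.604 -1.466 1.674 1.192


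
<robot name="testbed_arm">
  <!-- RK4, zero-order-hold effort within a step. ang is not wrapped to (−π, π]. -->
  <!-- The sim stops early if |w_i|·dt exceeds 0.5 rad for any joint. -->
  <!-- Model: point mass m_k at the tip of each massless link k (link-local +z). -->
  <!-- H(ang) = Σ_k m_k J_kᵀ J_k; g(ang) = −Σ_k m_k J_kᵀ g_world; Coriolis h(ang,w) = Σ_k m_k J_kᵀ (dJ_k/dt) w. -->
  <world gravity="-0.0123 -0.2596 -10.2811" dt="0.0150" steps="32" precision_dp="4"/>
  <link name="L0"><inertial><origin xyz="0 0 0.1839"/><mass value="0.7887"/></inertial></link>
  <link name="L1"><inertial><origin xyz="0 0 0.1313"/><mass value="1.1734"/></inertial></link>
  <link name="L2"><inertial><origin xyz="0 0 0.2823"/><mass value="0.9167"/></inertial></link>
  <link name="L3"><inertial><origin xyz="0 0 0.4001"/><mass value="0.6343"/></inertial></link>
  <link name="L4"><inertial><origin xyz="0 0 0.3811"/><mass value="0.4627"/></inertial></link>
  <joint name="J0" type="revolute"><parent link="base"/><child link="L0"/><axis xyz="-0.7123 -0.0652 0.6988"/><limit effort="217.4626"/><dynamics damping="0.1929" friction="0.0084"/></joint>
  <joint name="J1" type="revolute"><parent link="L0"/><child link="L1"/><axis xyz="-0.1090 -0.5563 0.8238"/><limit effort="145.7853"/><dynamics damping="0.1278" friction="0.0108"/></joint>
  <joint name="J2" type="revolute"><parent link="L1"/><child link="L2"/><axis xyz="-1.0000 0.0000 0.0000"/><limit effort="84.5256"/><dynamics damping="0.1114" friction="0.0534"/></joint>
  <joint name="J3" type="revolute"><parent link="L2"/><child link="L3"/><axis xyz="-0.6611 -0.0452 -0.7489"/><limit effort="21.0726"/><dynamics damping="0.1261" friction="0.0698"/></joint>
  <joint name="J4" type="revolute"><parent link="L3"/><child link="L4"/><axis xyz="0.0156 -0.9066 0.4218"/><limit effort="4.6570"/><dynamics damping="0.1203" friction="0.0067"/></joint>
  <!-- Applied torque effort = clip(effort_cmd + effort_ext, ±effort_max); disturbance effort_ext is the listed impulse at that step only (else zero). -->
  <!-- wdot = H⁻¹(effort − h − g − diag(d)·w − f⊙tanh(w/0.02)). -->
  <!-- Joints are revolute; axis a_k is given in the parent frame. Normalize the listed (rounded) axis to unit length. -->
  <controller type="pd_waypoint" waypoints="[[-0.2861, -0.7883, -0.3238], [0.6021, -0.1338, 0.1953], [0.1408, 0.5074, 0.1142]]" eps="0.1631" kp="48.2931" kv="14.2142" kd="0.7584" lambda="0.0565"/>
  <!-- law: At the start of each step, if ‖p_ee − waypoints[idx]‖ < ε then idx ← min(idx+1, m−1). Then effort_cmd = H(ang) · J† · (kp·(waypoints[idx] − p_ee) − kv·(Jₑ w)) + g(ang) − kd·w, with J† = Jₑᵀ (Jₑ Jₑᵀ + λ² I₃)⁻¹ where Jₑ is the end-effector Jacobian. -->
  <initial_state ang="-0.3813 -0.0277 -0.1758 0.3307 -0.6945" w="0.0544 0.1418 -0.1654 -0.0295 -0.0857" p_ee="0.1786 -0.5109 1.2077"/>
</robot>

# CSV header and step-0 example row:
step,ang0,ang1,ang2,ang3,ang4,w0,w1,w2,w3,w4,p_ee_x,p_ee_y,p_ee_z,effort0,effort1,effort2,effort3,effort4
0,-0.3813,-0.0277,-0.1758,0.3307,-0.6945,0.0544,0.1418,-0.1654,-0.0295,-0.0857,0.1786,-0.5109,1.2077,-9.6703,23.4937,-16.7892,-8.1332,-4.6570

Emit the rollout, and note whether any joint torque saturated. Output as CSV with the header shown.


step,ang0,ang1,ang2,ang3,ang4,w0,w1,w2,w3,w4,p_ee_x,p_ee_y,p_ee_z,effort0,effort1,effort2,effort3,effort4
1,-0.3765,-0.0065,-0.1862,0.3299,-0.7332,0.6115,2.6900,-1.2517,-0.1286,-4.9761,0.1749,-0.5134,1.2010,-8.6698,16.4259,-12.2815,-6.3142,-1.1443
2,-0.3651,0.0458,-0.2085,0.3197,-0.8223,0.9657,4.3430,-1.8174,-1.2031,-6.8340,0.1664,-0.5175,1.1852,-12.5548,9.2936,-12.0399,-4.8239,0.3904
3,-0.3503,0.1203,-0.2400,0.3007,-0.9265,1.0512,5.6707,-2.4518,-1.2913,-7.0525,0.1541,-0.5209,1.1650,-17.8890,3.5502,-13.5214,-4.6549,0.4739
4,-0.3391,0.2123,-0.2751,0.2785,-1.0302,0.4515,6.6179,-2.2490,-1.6293,-6.7932,0.1396,-0.5231,1.1428,-21.2443,-0.1059,-14.7402,-4.0976,0.3175
5,-0.3400,0.3143,-0.3040,0.2540,-1.1294,-0.5728,6.9192,-1.5898,-1.7172,-6.4400,0.1238,-0.5254,1.1195,-20.0933,-2.0840,-13.4217,-3.0197,0.2022
6,-0.3570,0.4154,-0.3215,0.2280,-1.2230,-1.6886,6.4688,-0.7221,-1.8697,-6.0254,0.1061,-0.5303,1.0951,-15.1147,-2.8116,-10.1122,-1.5277,0.0734
7,-0.3886,0.5072,-0.3285,0.2023,-1.3102,-2.5151,5.7239,-0.2011,-1.6833,-5.5811,0.0864,-0.5393,1.0691,-8.7957,-3.0146,-6.1515,-0.4501,-0.0650
8,-0.4305,0.5872,-0.3296,0.1793,-1.3907,-3.0682,4.9344,0.0645,-1.4541,-5.1388,0.0649,-0.5529,1.0411,-2.9866,-2.9882,-2.6624,0.2326,-0.1712
9,-0.4788,0.6562,-0.3285,0.1602,-1.4648,-3.3798,4.2606,0.0917,-1.1377,-4.7353,0.0422,-0.5703,1.0112,1.7211,-2.9264,0.1557,0.5301,-0.2045
10,-0.5310,0.7153,-0.3271,0.1444,-1.5331,-3.5839,3.6186,0.0935,-0.9890,-4.3646,0.0192,-0.5905,0.9793,5.3509,-2.7698,2.2670,0.7368,-0.1752
11,-0.5853,0.7657,-0.3265,0.1313,-1.5962,-3.6621,3.0897,-0.0105,-0.7846,-4.0418,-0.0038,-0.6124,0.9456,8.0807,-2.6261,3.8906,0.7562,-0.0837
12,-0.6406,0.8080,-0.3271,0.1199,-1.6545,-3.7050,2.5618,-0.0738,-0.7300,-3.7399,-0.0262,-0.6352,0.9104,10.1268,-2.3976,5.0796,0.8066,0.0341
13,-0.6957,0.8434,-0.3295,0.1103,-1.7086,-3.6480,2.1549,-0.2354,-0.5452,-3.4783,-0.0480,-0.6581,0.8737,11.6224,-2.2120,6.0267,0.7021,0.1833
14,-0.7500,0.8725,-0.3337,0.1024,-1.7588,-3.5888,1.7217,-0.3292,-0.5131,-3.2186,-0.0689,-0.6806,0.8360,12.7288,-1.9294,6.7289,0.6956,0.3241
15,-0.8029,0.8957,-0.3398,0.0956,-1.8054,-3.4640,1.3781,-0.4811,-0.3821,-2.9880,-0.0889,-0.7023,0.7974,13.5218,-1.6726,7.3133,0.5995,0.4739
16,-0.8540,0.9137,-0.3477,0.0901,-1.8484,-3.3445,1.0096,-0.5734,-0.3645,-2.7557,-0.1078,-0.7229,0.7582,14.1039,-1.3362,7.7698,0.5957,0.6037
17,-0.9029,0.9267,-0.3574,0.0854,-1.8882,-3.1782,0.7167,-0.7063,-0.2633,-2.5467,-0.1257,-0.7421,0.7187,14.5039,-1.0233,8.1769,0.5303,0.7324
18,-0.9494,0.9351,-0.3686,0.0816,-1.9248,-3.0214,0.4023,-0.7869,-0.2530,-2.3351,-0.1425,-0.7599,0.6790,14.7876,-0.6477,8.5175,0.5487,0.8373
19,-0.9932,0.9395,-0.3814,0.0786,-1.9584,-2.8305,0.1579,-0.9002,-0.1684,-2.1442,-0.1582,-0.7761,0.6393,14.9578,-0.3007,8.8429,0.5180,0.9376
20,-1.0343,0.9400,-0.3955,0.0762,-1.9891,-2.6520,-0.1026,-0.9686,-0.1597,-1.9515,-0.1729,-0.7906,0.5998,15.0586,0.0910,9.1304,0.5605,1.0147
21,-1.0725,0.9372,-0.4109,0.0747,-2.0171,-2.4478,-0.2884,-1.0698,-0.0777,-1.7802,-0.1864,-0.8035,0.5608,15.0748,0.4384,9.4119,0.5540,1.0882
22,-1.1078,0.9314,-0.4274,0.0736,-2.0425,-2.2665,-0.5046,-1.1180,-0.0886,-1.6030,-0.1989,-0.8148,0.5223,15.0565,0.8316,9.6657,0.6328,1.1362
23,-1.1403,0.9229,-0.4449,0.0729,-2.0654,-2.0760,-0.6688,-1.1799,-0.0670,-1.4429,-0.2103,-0.8246,0.4845,14.9756,1.1912,9.9115,0.6934,1.1792
24,-1.1699,0.9120,-0.4632,0.0723,-2.0860,-1.8961,-0.8242,-1.2223,-0.0774,-1.2874,-0.2207,-0.8328,0.4475,14.8573,1.5500,10.1391,0.7857,1.2074
25,-1.1968,0.8994,-0.4823,0.0721,-2.1043,-1.7082,-0.9141,-1.2917,-0.0262,-1.1485,-0.2300,-0.8395,0.4115,14.7006,1.8553,10.3718,0.8325,1.2317
26,-1.2211,0.8852,-0.5022,0.0721,-2.1206,-1.5432,-1.0231,-1.3239,-0.0406,-1.0069,-0.2384,-0.8449,0.3764,14.5347,2.1743,10.5805,0.9336,1.2372
27,-1.2428,0.8699,-0.5228,0.0724,-2.1348,-1.3752,-1.0654,-1.3834,0.0068,-0.8831,-0.2458,-0.8490,0.3424,14.3385,2.4308,10.7885,0.9849,1.2425
28,-1.2623,0.8536,-0.5438,0.0726,-2.1472,-1.2335,-1.1389,-1.3988,-0.0267,-0.7558,-0.2523,-0.8520,0.3096,14.1382,2.7023,10.9613,1.0984,1.2311
29,-1.2796,0.8370,-0.5655,0.0732,-2.1578,-1.0878,-1.1253,-1.4561,0.0328,-0.6501,-0.2580,-0.8539,0.2779,13.9144,2.8890,11.1370,1.1336,1.2251
30,-1.2951,0.8198,-0.5873,0.0732,-2.1667,-0.9729,-1.1699,-1.4541,-0.0202,-0.5363,-0.2628,-0.8548,0.2474,13.6979,3.1074,11.2660,1.2523,1.2005
31,-1.3087,0.8030,-0.6097,0.0738,-2.1742,-0.8559,-1.1158,-1.5009,0.0369,-0.4466,-0.2670,-0.8549,0.2181,13.4648,3.2285,11.3990,1.2770,1.1860
32,-1.3209,0.7861,-0.6320,0.0737,-2.1801,-0.7675,-1.1283,-1.4873,-0.0213,-0.3476,-0.2705,-0.8542,0.1901,,,,,
# any joint saturated: yes


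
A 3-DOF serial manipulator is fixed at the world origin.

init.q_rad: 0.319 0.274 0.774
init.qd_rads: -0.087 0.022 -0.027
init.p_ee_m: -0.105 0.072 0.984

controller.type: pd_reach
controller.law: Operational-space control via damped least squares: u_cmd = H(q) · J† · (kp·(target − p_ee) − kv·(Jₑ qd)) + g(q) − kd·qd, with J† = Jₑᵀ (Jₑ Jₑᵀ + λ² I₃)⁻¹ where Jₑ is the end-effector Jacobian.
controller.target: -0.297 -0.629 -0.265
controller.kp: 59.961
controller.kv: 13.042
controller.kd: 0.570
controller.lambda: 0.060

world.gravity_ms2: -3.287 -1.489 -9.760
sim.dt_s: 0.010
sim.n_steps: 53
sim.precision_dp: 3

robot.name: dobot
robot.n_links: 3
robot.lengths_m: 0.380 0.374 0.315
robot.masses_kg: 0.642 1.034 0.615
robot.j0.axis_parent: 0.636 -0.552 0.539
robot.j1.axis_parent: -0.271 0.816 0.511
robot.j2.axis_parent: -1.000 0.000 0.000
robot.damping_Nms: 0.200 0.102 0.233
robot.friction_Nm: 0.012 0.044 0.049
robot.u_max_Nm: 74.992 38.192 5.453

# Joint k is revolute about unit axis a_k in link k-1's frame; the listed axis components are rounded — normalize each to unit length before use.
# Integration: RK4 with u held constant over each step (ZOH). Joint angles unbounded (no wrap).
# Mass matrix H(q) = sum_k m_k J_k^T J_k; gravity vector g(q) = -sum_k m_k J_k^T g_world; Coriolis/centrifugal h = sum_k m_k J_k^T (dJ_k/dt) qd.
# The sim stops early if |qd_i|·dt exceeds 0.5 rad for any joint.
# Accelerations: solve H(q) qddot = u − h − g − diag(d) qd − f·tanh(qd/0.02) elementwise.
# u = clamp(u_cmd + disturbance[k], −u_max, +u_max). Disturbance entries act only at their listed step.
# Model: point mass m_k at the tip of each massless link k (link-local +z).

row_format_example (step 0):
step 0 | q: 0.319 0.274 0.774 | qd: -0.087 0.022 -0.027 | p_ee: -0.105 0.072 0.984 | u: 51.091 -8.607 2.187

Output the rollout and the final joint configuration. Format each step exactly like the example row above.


step 1 | q: 0.332 0.299 0.779 | qd: 2.764 4.960 1.003 | p_ee: -0.105 0.071 0.982 | u: 40.180 -8.715 1.412
step 2 | q: 0.370 0.366 0.791 | qd: 4.809 8.423 1.078 | p_ee: -0.109 0.067 0.975 | u: 27.521 -7.121 1.505
step 3 | q: 0.425 0.460 0.798 | qd: 6.062 10.442 0.404 | p_ee: -0.117 0.061 0.966 | u: 16.575 -5.062 1.982
step 4 | q: 0.488 0.567 0.799 | qd: 6.500 10.895 -0.354 | p_ee: -0.128 0.054 0.956 | u: 9.956 -3.586 2.276
step 5 | q: 0.552 0.673 0.793 | qd: 6.355 10.218 -0.663 | p_ee: -0.143 0.046 0.945 | u: 7.406 -3.074 2.099
step 6 | q: 0.614 0.770 0.787 | qd: 5.992 9.159 -0.550 | p_ee: -0.160 0.039 0.933 | u: 6.736 -3.276 1.604
step 7 | q: 0.672 0.856 0.783 | qd: 5.613 8.113 -0.222 | p_ee: -0.179 0.031 0.920 | u: 6.257 -3.830 1.006
step 8 | q: 0.726 0.932 0.783 | qd: 5.265 7.159 0.194 | p_ee: -0.200 0.023 0.906 | u: 5.274 -4.523 0.428
step 9 | q: 0.777 0.999 0.787 | qd: 4.934 6.262 0.661 | p_ee: -0.222 0.014 0.891 | u: 3.634 -5.259 -0.094
step 10 | q: 0.824 1.057 0.797 | qd: 4.590 5.353 1.218 | p_ee: -0.244 0.005 0.875 | u: 1.390 -6.010 -0.586
step 11 | q: 0.868 1.106 0.812 | qd: 4.215 4.395 1.879 | p_ee: -0.267 -0.006 0.859 | u: -1.290 -6.776 -1.052
step 12 | q: 0.908 1.144 0.835 | qd: 3.795 3.359 2.652 | p_ee: -0.290 -0.018 0.842 | u: -4.111 -7.542 -1.485
step 13 | q: 0.944 1.172 0.866 | qd: 3.329 2.227 3.525 | p_ee: -0.313 -0.032 0.824 | u: -6.616 -8.246 -1.869
step 14 | q: 0.975 1.188 0.906 | qd: 2.829 1.009 4.452 | p_ee: -0.334 -0.046 0.806 | u: -8.231 -8.760 -2.167
step 15 | q: 1.000 1.192 0.955 | qd: 2.333 -0.248 5.338 | p_ee: -0.353 -0.062 0.787 | u: -8.474 -8.927 -2.326
step 16 | q: 1.021 1.183 1.012 | qd: 1.895 -1.451 6.054 | p_ee: -0.371 -0.078 0.767 | u: -7.272 -8.658 -2.300
step 17 | q: 1.039 1.163 1.075 | qd: 1.563 -2.519 6.514 | p_ee: -0.386 -0.095 0.748 | u: -5.069 -7.980 -2.094
step 18 | q: 1.053 1.134 1.141 | qd: 1.368 -3.374 6.679 | p_ee: -0.398 -0.113 0.728 | u: -2.575 -7.039 -1.746
step 19 | q: 1.067 1.097 1.207 | qd: 1.310 -3.984 6.585 | p_ee: -0.408 -0.131 0.708 | u: -0.406 -5.992 -1.325
step 20 | q: 1.080 1.055 1.272 | qd: 1.369 -4.361 6.310 | p_ee: -0.417 -0.149 0.688 | u: 1.085 -4.942 -0.903
step 21 | q: 1.095 1.011 1.333 | qd: 1.516 -4.537 5.933 | p_ee: -0.423 -0.168 0.668 | u: 1.795 -3.928 -0.526
step 22 | q: 1.111 0.966 1.390 | qd: 1.721 -4.555 5.516 | p_ee: -0.429 -0.187 0.648 | u: 1.767 -2.956 -0.219
step 23 | q: 1.129 0.921 1.443 | qd: 1.961 -4.453 5.097 | p_ee: -0.433 -0.206 0.628 | u: 1.116 -2.016 0.014
step 24 | q: 1.150 0.877 1.492 | qd: 2.216 -4.263 4.694 | p_ee: -0.437 -0.225 0.607 | u: -0.020 -1.099 0.180
step 25 | q: 1.174 0.836 1.537 | qd: 2.471 -4.014 4.317 | p_ee: -0.440 -0.245 0.586 | u: -1.505 -0.201 0.291
step 26 | q: 1.200 0.797 1.579 | qd: 2.714 -3.728 3.966 | p_ee: -0.443 -0.264 0.565 | u: -3.213 0.675 0.359
step 27 | q: 1.228 0.761 1.617 | qd: 2.939 -3.421 3.639 | p_ee: -0.445 -0.284 0.543 | u: -5.037 1.521 0.397
step 28 | q: 1.258 0.729 1.651 | qd: 3.138 -3.104 3.332 | p_ee: -0.446 -0.304 0.520 | u: -6.887 2.327 0.413
step 29 | q: 1.290 0.699 1.683 | qd: 3.310 -2.789 3.044 | p_ee: -0.446 -0.324 0.497 | u: -8.694 3.084 0.415
step 30 | q: 1.324 0.673 1.712 | qd: 3.453 -2.479 2.770 | p_ee: -0.446 -0.343 0.474 | u: -10.406 3.783 0.409
step 31 | q: 1.359 0.650 1.739 | qd: 3.566 -2.178 2.510 | p_ee: -0.445 -0.362 0.451 | u: -11.988 4.418 0.399
step 32 | q: 1.395 0.629 1.763 | qd: 3.651 -1.890 2.262 | p_ee: -0.444 -0.381 0.428 | u: -13.417 4.983 0.386
step 33 | q: 1.432 0.612 1.784 | qd: 3.709 -1.614 2.027 | p_ee: -0.441 -0.399 0.404 | u: -14.682 5.477 0.371
step 34 | q: 1.470 0.597 1.803 | qd: 3.742 -1.351 1.804 | p_ee: -0.438 -0.416 0.381 | u: -15.781 5.901 0.356
step 35 | q: 1.507 0.585 1.820 | qd: 3.752 -1.101 1.594 | p_ee: -0.435 -0.433 0.358 | u: -16.716 6.256 0.340
step 36 | q: 1.545 0.575 1.835 | qd: 3.743 -0.864 1.397 | p_ee: -0.430 -0.448 0.335 | u: -17.495 6.545 0.324
step 37 | q: 1.582 0.568 1.848 | qd: 3.715 -0.638 1.214 | p_ee: -0.426 -0.463 0.313 | u: -18.127 6.772 0.307
step 38 | q: 1.619 0.562 1.859 | qd: 3.672 -0.425 1.044 | p_ee: -0.421 -0.478 0.291 | u: -18.623 6.943 0.290
step 39 | q: 1.655 0.559 1.869 | qd: 3.616 -0.222 0.889 | p_ee: -0.415 -0.491 0.269 | u: -18.995 7.060 0.270
step 40 | q: 1.691 0.558 1.877 | qd: 3.547 -0.030 0.747 | p_ee: -0.409 -0.503 0.248 | u: -19.252 7.129 0.250
step 41 | q: 1.726 0.558 1.884 | qd: 3.463 0.133 0.624 | p_ee: -0.403 -0.515 0.228 | u: -19.390 7.166 0.225
step 42 | q: 1.760 0.560 1.890 | qd: 3.372 0.289 0.513 | p_ee: -0.397 -0.525 0.208 | u: -19.438 7.164 0.199
step 43 | q: 1.794 0.564 1.894 | qd: 3.275 0.439 0.412 | p_ee: -0.391 -0.535 0.189 | u: -19.406 7.124 0.173
step 44 | q: 1.826 0.569 1.898 | qd: 3.174 0.582 0.322 | p_ee: -0.384 -0.544 0.170 | u: -19.303 7.050 0.148
step 45 | q: 1.857 0.576 1.901 | qd: 3.069 0.718 0.242 | p_ee: -0.378 -0.552 0.152 | u: -19.135 6.948 0.121
step 46 | q: 1.887 0.584 1.903 | qd: 2.962 0.847 0.171 | p_ee: -0.371 -0.560 0.135 | u: -18.908 6.819 0.094
step 47 | q: 1.916 0.593 1.904 | qd: 2.853 0.967 0.109 | p_ee: -0.365 -0.567 0.119 | u: -18.629 6.667 0.067
step 48 | q: 1.944 0.603 1.905 | qd: 2.743 1.079 0.055 | p_ee: -0.358 -0.573 0.103 | u: -18.305 6.496 0.040
step 49 | q: 1.971 0.614 1.905 | qd: 2.632 1.183 0.009 | p_ee: -0.352 -0.578 0.088 | u: -17.939 6.308 0.011
step 50 | q: 1.997 0.626 1.905 | qd: 2.519 1.274 -0.020 | p_ee: -0.346 -0.583 0.073 | u: -17.536 6.105 -0.029
step 51 | q: 2.021 0.640 1.905 | qd: 2.408 1.356 -0.040 | p_ee: -0.340 -0.587 0.060 | u: -17.104 5.890 -0.073
step 52 | q: 2.045 0.654 1.904 | qd: 2.298 1.432 -0.060 | p_ee: -0.334 -0.591 0.047 | u: -16.653 5.666 -0.112
step 53 | q: 2.067 0.668 1.904 | qd: 2.191 1.502 -0.078 | p_ee: -0.329 -0.594 0.034
final q (rad): 2.067 0.668 1.904


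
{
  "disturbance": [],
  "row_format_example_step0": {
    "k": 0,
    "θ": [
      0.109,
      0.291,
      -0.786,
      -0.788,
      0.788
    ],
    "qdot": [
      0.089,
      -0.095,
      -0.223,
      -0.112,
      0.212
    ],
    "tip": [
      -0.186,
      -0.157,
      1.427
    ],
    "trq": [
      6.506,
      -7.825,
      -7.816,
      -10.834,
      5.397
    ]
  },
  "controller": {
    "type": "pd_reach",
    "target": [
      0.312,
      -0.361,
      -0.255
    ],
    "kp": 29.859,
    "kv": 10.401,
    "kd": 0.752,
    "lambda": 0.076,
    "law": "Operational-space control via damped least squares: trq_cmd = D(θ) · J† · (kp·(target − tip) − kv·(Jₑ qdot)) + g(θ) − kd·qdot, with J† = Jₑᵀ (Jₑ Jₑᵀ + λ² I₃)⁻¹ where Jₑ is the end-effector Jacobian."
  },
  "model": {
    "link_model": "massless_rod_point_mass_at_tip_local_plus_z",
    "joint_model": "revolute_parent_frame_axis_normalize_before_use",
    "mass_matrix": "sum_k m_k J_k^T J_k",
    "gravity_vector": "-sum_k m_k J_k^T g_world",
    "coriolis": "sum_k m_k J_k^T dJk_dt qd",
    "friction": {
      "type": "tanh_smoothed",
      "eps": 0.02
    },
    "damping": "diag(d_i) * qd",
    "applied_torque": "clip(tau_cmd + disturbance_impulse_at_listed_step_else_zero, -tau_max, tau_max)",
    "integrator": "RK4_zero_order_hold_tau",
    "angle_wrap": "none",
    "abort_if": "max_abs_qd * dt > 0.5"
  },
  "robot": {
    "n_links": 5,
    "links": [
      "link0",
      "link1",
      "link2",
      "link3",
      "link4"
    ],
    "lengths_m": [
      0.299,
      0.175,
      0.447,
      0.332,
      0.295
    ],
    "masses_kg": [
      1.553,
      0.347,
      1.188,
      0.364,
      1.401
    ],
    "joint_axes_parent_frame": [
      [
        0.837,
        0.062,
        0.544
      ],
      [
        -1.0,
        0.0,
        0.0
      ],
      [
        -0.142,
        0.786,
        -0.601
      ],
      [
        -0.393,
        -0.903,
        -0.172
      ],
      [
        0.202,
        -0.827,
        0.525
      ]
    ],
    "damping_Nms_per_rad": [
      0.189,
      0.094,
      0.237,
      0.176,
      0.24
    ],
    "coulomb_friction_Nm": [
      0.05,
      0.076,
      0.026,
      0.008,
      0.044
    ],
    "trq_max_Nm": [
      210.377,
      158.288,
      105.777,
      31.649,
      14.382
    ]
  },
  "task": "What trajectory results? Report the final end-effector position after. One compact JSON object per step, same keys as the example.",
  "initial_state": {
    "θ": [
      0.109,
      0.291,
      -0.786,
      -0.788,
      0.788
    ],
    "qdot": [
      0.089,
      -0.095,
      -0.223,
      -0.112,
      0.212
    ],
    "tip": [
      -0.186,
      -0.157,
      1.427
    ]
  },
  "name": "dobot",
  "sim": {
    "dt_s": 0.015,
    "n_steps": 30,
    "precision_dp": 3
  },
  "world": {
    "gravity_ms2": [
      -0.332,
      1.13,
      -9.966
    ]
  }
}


{"k":1,"\u03b8":[0.107,0.29,-0.803,-0.807,0.81],"qdot":[-0.331,-0.025,-2.014,-2.346,2.596],"tip":[-0.185,-0.162,1.421],"trq":[6.086,-7.094,-5.192,-7.592,2.964]}
{"k":2,"\u03b8":[0.099,0.287,-0.842,-0.853,0.856],"qdot":[-0.838,-0.392,-3.243,-3.755,3.497],"tip":[-0.182,-0.168,1.409],"trq":[7.632,-7.643,-3.662,-5.448,2.173]}
{"k":3,"\u03b8":[0.083,0.278,-0.897,-0.916,0.911],"qdot":[-1.29,-0.896,-4.028,-4.614,3.859],"tip":[-0.176,-0.173,1.393],"trq":[9.72,-8.546,-2.595,-4.031,1.894]}
{"k":4,"\u03b8":[0.061,0.261,-0.961,-0.989,0.97],"qdot":[-1.657,-1.442,-4.468,-5.128,3.976],"tip":[-0.17,-0.178,1.373],"trq":[11.532,-9.193,-1.73,-3.052,1.769]}
{"k":5,"\u03b8":[0.034,0.235,-1.029,-1.068,1.03],"qdot":[-1.934,-1.989,-4.638,-5.433,3.951],"tip":[-0.162,-0.184,1.35],"trq":[12.693,-9.298,-0.968,-2.327,1.67]}
{"k":6,"\u03b8":[0.003,0.202,-1.099,-1.151,1.088],"qdot":[-2.121,-2.51,-4.596,-5.622,3.829],"tip":[-0.154,-0.189,1.325],"trq":[13.11,-8.806,-0.267,-1.75,1.548]}
{"k":7,"\u03b8":[-0.029,0.161,-1.166,-1.236,1.145],"qdot":[-2.218,-2.977,-4.397,-5.745,3.645],"tip":[-0.145,-0.195,1.297],"trq":[12.847,-7.794,0.398,-1.26,1.375]}
{"k":8,"\u03b8":[-0.062,0.113,-1.23,-1.323,1.198],"qdot":[-2.228,-3.364,-4.092,-5.827,3.433],"tip":[-0.135,-0.201,1.267],"trq":[12.037,-6.395,1.046,-0.822,1.138]}
{"k":9,"\u03b8":[-0.095,0.061,-1.289,-1.41,1.248],"qdot":[-2.16,-3.656,-3.726,-5.878,3.219],"tip":[-0.125,-0.207,1.236],"trq":[10.833,-4.741,1.684,-0.41,0.835]}
{"k":10,"\u03b8":[-0.127,0.005,-1.342,-1.499,1.295],"qdot":[-2.032,-3.855,-3.34,-5.898,3.018],"tip":[-0.115,-0.214,1.203],"trq":[9.378,-2.947,2.311,-0.005,0.475]}
{"k":11,"\u03b8":[-0.156,-0.054,-1.389,-1.587,1.339],"qdot":[-1.86,-3.972,-2.958,-5.888,2.835],"tip":[-0.104,-0.221,1.168],"trq":[7.788,-1.097,2.909,0.407,0.074]}
{"k":12,"\u03b8":[-0.182,-0.114,-1.431,-1.675,1.381],"qdot":[-1.665,-4.027,-2.593,-5.847,2.665],"tip":[-0.093,-0.228,1.132],"trq":[6.153,0.745,3.458,0.832,-0.348]}
{"k":13,"\u03b8":[-0.205,-0.174,-1.467,-1.762,1.42],"qdot":[-1.457,-4.035,-2.25,-5.778,2.506],"tip":[-0.082,-0.236,1.095],"trq":[4.537,2.534,3.941,1.271,-0.775]}
{"k":14,"\u03b8":[-0.226,-0.235,-1.498,-1.848,1.456],"qdot":[-1.247,-4.012,-1.928,-5.681,2.355],"tip":[-0.071,-0.244,1.057],"trq":[2.987,4.237,4.345,1.721,-1.196]}
{"k":15,"\u03b8":[-0.243,-0.294,-1.525,-1.932,1.49],"qdot":[-1.039,-3.967,-1.627,-5.559,2.211],"tip":[-0.059,-0.252,1.018],"trq":[1.534,5.832,4.665,2.174,-1.603]}
{"k":16,"\u03b8":[-0.257,-0.353,-1.547,-2.014,1.523],"qdot":[-0.837,-3.907,-1.341,-5.414,2.075],"tip":[-0.048,-0.26,0.979],"trq":[0.199,7.306,4.902,2.624,-1.99]}
{"k":17,"\u03b8":[-0.268,-0.411,-1.565,-2.094,1.553],"qdot":[-0.642,-3.837,-1.07,-5.246,1.947],"tip":[-0.037,-0.268,0.939],"trq":[-1.007,8.652,5.063,3.06,-2.354]}
{"k":18,"\u03b8":[-0.276,-0.468,-1.579,-2.171,1.581],"qdot":[-0.455,-3.761,-0.809,-5.059,1.826],"tip":[-0.025,-0.275,0.899],"trq":[-2.076,9.867,5.156,3.474,-2.693]}
{"k":19,"\u03b8":[-0.281,-0.524,-1.59,-2.246,1.608],"qdot":[-0.274,-3.681,-0.557,-4.852,1.715],"tip":[-0.014,-0.283,0.859],"trq":[-3.006,10.953,5.192,3.859,-3.005]}
{"k":20,"\u03b8":[-0.284,-0.578,-1.596,-2.317,1.633],"qdot":[-0.101,-3.599,-0.312,-4.627,1.613],"tip":[-0.003,-0.29,0.819],"trq":[-3.796,11.913,5.184,4.207,-3.29]}
{"k":21,"\u03b8":[-0.284,-0.632,-1.599,-2.384,1.657],"qdot":[0.065,-3.516,-0.073,-4.387,1.52],"tip":[0.007,-0.297,0.779],"trq":[-4.448,12.755,5.14,4.512,-3.547]}
{"k":22,"\u03b8":[-0.282,-0.684,-1.599,-2.448,1.679],"qdot":[0.227,-3.428,0.154,-4.13,1.444],"tip":[0.018,-0.304,0.74],"trq":[-4.949,13.481,5.085,4.769,-3.783]}
{"k":23,"\u03b8":[-0.278,-0.734,-1.595,-2.508,1.7],"qdot":[0.385,-3.336,0.372,-3.861,1.381],"tip":[0.028,-0.31,0.701],"trq":[-5.319,14.091,5.013,4.975,-3.995]}
{"k":24,"\u03b8":[-0.271,-0.784,-1.588,-2.564,1.721],"qdot":[0.54,-3.238,0.58,-3.582,1.329],"tip":[0.037,-0.316,0.663],"trq":[-5.569,14.591,4.927,5.126,-4.18]}
{"k":25,"\u03b8":[-0.261,-0.831,-1.577,-2.616,1.74],"qdot":[0.694,-3.133,0.775,-3.294,1.29],"tip":[0.046,-0.321,0.625],"trq":[-5.708,14.979,4.834,5.221,-4.341]}
{"k":26,"\u03b8":[-0.25,-0.877,-1.565,-2.663,1.759],"qdot":[0.847,-3.019,0.953,-3.001,1.264],"tip":[0.054,-0.326,0.589],"trq":[-5.751,15.255,4.733,5.258,-4.478]}
{"k":27,"\u03b8":[-0.236,-0.922,-1.549,-2.706,1.778],"qdot":[1.001,-2.894,1.111,-2.706,1.249],"tip":[0.062,-0.331,0.553],"trq":[-5.716,15.418,4.622,5.238,-4.59]}
{"k":28,"\u03b8":[-0.22,-0.964,-1.531,-2.744,1.797],"qdot":[1.155,-2.757,1.247,-2.414,1.241],"tip":[0.07,-0.334,0.519],"trq":[-5.63,15.466,4.497,5.163,-4.674]}
{"k":29,"\u03b8":[-0.201,-1.004,-1.512,-2.778,1.816],"qdot":[1.309,-2.608,1.359,-2.129,1.238],"tip":[0.077,-0.338,0.485],"trq":[-5.525,15.401,4.353,5.034,-4.73]}
{"k":30,"\u03b8":[-0.18,-1.042,-1.491,-2.808,1.834],"qdot":[1.464,-2.448,1.445,-1.855,1.235],"tip":[0.083,-0.341,0.453]}
{"summary": "final tip position (m): 0.083 -0.341 0.453"}
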